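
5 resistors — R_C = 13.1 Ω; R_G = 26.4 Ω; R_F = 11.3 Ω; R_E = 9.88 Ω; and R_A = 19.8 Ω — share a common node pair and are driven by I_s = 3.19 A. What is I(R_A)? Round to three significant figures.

I ≈ 0.455 A

Total conductance ΣG = 1/13.1 + 1/26.4 + 1/11.3 + 1/9.88 + 1/19.8 = 0.3544 (units of 1/Ω).
By the current-divider rule, I = I_s · G_k/ΣG = 3.19 × 0.1425 = 0.4546 A.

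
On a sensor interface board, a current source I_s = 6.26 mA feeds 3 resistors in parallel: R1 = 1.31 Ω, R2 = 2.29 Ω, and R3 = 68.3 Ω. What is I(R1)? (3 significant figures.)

I ≈ 3.93 mA

Conductances: ΣG = 1/1.31 + 1/2.29 + 1/68.3 = 1.215 (1/Ω).
R1 takes the fraction G_k/ΣG = 0.7634/1.215 = 0.6284, so I = 6.26 × 0.6284 = 3.934 mA.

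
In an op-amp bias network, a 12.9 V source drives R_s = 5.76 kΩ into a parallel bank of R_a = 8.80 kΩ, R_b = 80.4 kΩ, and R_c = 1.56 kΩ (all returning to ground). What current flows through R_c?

I ≈ 1.53 mA

Parallel bank: R_p = 1/(1/8.80 + 1/80.4 + 1/1.56) = 1.304 kΩ.
Node voltage V_A = V_supply · R_p/(R_s + R_p) = 12.9 × 0.1846 = 2.381 V.
I(R_c) = V_A / R_c = 2.381/1.56 = 1.526 mA.
(Check via current divider: I_total = 1.826 mA; share G_k/ΣG = 0.8356 → same result.)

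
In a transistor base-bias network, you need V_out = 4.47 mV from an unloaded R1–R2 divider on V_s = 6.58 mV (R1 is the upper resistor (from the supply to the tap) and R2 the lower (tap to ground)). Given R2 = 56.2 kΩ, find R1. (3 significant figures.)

V_out/V_s = R2/(R1+R2) = 0.6793.
So R1 = R2 · (V_s/V_out − 1) = 56.2 × (6.58/4.47 − 1) = 56.2 × 0.4720 = 26.53 kΩ.

R1 ≈ 26.5 kΩ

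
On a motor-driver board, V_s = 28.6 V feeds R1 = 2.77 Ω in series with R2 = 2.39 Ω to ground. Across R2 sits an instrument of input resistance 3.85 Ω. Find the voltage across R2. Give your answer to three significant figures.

V_out ≈ 9.94 V

The load sits in parallel with R2, giving an effective lower resistance R2' = R2·R_L/(R2+R_L) = 1.475 Ω.
Voltage divider with the loaded lower leg: V_out = 28.6 × 1.475/(2.77 + 1.475) = 28.6 × 0.3474 = 9.936 V.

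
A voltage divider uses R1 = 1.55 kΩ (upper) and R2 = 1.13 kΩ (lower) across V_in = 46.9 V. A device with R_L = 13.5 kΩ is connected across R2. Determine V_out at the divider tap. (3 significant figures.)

First combine the lower leg with the load: R2 ‖ R_L = 1.043 kΩ.
Voltage divider with the loaded lower leg: V_out = 46.9 × 1.043/(1.55 + 1.043) = 46.9 × 0.4022 = 18.86 V.

V_out ≈ 18.9 V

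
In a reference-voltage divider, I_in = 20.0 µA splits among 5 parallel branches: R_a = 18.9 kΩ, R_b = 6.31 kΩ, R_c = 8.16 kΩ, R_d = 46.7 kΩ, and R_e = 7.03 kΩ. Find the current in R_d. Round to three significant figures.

ΣG = 1/18.9 + 1/6.31 + 1/8.16 + 1/46.7 + 1/7.03 = 0.4976.
R_d takes the fraction G_k/ΣG = 0.02141/0.4976 = 0.04303, so I = 20.0 × 0.04303 = 0.8607 µA.

I ≈ 0.861 µA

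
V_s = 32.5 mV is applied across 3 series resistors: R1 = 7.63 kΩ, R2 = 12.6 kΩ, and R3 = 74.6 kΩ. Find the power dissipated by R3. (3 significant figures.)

P ≈ 8.76 nW

The common current is I = 32.5/94.83 = 0.3427 µA.
P(R3) = I²·R3 = (0.3427)² × 74.6 = 8.762 nW.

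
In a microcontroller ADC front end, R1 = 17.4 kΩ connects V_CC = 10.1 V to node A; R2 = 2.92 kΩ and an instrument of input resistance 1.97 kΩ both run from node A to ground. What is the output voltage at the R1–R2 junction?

V_out ≈ 0.640 V

First combine the lower leg with the load: R2 ‖ R_L = 1.176 kΩ.
Then V_out = V_CC · R2'/(R1 + R2') = 10.1 × 1.176/18.58 = 0.6396 V.
(Unloaded it would be 1.45 V; the load pulls it down.)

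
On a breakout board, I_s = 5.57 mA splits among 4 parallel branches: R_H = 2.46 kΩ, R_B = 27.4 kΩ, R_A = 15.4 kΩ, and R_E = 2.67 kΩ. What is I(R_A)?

I ≈ 0.410 mA

ΣG = 1/2.46 + 1/27.4 + 1/15.4 + 1/2.67 = 0.8825.
Current divider: I(R_A) = I_s · G_k/ΣG = 5.57 × (0.06494/0.8825) = 5.57 × 0.07358 = 0.4099 mA.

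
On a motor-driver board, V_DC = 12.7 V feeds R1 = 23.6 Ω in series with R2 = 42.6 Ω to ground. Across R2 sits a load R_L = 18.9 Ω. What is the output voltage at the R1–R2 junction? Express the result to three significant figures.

R2 ‖ R_L = (42.6 × 18.9)/(42.6 + 18.9) = 13.09 Ω.
Voltage divider with the loaded lower leg: V_out = 12.7 × 13.09/(23.6 + 13.09) = 12.7 × 0.3568 = 4.531 V.
(Unloaded it would be 8.17 V; the load pulls it down.)

V_out ≈ 4.53 V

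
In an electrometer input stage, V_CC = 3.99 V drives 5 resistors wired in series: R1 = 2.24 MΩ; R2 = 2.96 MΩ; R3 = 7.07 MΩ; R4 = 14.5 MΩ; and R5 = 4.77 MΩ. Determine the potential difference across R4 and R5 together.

V ≈ 2.44 V

Total series resistance ΣR = 2.24 + 2.96 + 7.07 + 14.5 + 4.77 = 31.54 MΩ.
R_{R4..R5} = 14.5 + 4.77 = 19.27 MΩ.
V = V_CC · R/ΣR = 3.99 × 0.6110 = 2.438 V.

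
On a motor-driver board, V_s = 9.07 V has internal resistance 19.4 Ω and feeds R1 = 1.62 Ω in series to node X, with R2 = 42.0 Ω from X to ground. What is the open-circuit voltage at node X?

V_th ≈ 6.04 V

R1' = 19.4 + 1.62 = 21.02 Ω (source resistance + R1).
V_th is the unloaded tap voltage: V_s · R2/(R1'+R2) = 9.07 × 0.6665 = 6.045 V.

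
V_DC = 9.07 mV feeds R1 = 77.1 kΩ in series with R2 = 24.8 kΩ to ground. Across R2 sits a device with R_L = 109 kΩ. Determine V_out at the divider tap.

The load sits in parallel with R2, giving an effective lower resistance R2' = R2·R_L/(R2+R_L) = 20.20 kΩ.
Voltage divider with the loaded lower leg: V_out = 9.07 × 20.20/(77.1 + 20.20) = 9.07 × 0.2076 = 1.883 mV.
(Unloaded it would be 2.21 mV; the load pulls it down.)

V_out ≈ 1.88 mV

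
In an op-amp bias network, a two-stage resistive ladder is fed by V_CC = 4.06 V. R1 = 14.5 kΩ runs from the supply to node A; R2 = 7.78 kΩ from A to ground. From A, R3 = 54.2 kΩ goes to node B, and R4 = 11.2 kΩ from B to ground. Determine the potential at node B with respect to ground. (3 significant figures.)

V_B ≈ 0.225 V

Node A sees R2 in parallel with the series input of stage 2, R3 + R4 = 65.40 kΩ.
R2 ‖ (R3+R4) = 6.953 kΩ.
First divider: V_A = V_CC · 6.953/(14.5 + 6.953) = 1.316 V.
Stage 2 is unloaded, so V_B = V_A · R4/(R3+R4) = 1.316 × 11.2/65.40 = 0.2253 V.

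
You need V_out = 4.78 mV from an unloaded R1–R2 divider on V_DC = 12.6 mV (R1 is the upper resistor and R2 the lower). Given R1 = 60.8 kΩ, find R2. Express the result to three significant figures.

R2 ≈ 37.2 kΩ

V_out/V_DC = R2/(R1+R2) = 0.3794.
Rearranging, R2 = R1·k/(1−k) = 60.8 × 0.6113 = 37.16 kΩ.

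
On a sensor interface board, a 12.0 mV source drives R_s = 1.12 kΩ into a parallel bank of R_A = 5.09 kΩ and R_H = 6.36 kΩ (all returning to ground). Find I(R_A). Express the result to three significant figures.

I ≈ 1.69 µA

Parallel bank: R_p = 1/(1/5.09 + 1/6.36) = 2.827 kΩ.
V_A by voltage divider: V_A = 12.0 × 2.827/(1.12 + 2.827) = 8.595 mV.
I(R_A) = V_A / R_A = 8.595/5.09 = 1.689 µA.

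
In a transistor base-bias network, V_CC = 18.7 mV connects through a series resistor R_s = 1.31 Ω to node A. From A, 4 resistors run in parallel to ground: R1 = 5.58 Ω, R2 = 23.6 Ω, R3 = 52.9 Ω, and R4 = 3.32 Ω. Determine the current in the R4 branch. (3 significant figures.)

I ≈ 3.29 mA

Combine the parallel branches: R_p = (1/5.58 + 1/23.6 + 1/52.9 + 1/3.32)⁻¹ = 1.846 Ω.
Node voltage V_A = V_CC · R_p/(R_s + R_p) = 18.7 × 0.5849 = 10.94 mV.
Branch current I = V_A/R4 = 10.94/3.32 = 3.295 mA.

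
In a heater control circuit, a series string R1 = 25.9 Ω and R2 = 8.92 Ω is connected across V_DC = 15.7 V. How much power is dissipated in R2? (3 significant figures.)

ΣR = 34.82 Ω → I = 15.7/34.82 = 0.4509 A.
V(R2) = I·R = 4.022 V; P = V·I = 4.022 × 0.4509 = 1.813 W.

P ≈ 1.81 W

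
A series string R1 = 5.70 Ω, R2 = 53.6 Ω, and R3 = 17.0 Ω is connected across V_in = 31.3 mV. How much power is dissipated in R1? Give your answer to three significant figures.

Series current I = V_in/ΣR = 31.3/76.30 = 0.4102 mA.
P = I²R = 0.1683 × 5.70 = 0.9592 µW.

P ≈ 0.959 µW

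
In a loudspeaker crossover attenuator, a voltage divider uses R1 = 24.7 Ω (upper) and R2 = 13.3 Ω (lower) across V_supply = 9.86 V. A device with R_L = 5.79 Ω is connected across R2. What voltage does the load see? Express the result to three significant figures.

V_out ≈ 1.38 V

The load sits in parallel with R2, giving an effective lower resistance R2' = R2·R_L/(R2+R_L) = 4.034 Ω.
Voltage divider with the loaded lower leg: V_out = 9.86 × 4.034/(24.7 + 4.034) = 9.86 × 0.1404 = 1.384 V.
(Unloaded it would be 3.45 V; the load pulls it down.)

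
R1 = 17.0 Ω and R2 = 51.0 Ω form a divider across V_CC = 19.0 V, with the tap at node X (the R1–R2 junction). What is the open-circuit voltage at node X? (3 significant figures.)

V_th ≈ 14.2 V

V_th is the unloaded tap voltage: V_CC · R2/(R1+R2) = 19.0 × 0.7500 = 14.25 V.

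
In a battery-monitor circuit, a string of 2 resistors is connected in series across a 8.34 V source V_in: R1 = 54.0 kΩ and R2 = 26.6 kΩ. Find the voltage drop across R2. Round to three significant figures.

Total series resistance ΣR = 54.0 + 26.6 = 80.60 kΩ.
By the voltage-divider rule, V = 8.34 × 26.60/80.60 = 2.752 V.

V ≈ 2.75 V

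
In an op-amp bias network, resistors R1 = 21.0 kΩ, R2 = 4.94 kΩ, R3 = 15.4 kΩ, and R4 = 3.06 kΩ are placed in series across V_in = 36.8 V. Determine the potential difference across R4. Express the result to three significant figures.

V ≈ 2.54 V

Series total: ΣR = 21.0 + 4.94 + 15.4 + 3.06 = 44.40 kΩ.
By the voltage-divider rule, V = 36.8 × 3.060/44.40 = 2.536 V.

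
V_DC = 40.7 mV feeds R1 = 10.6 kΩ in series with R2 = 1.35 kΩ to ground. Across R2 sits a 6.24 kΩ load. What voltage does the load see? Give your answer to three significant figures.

R2 ‖ R_L = (1.35 × 6.24)/(1.35 + 6.24) = 1.110 kΩ.
Voltage divider with the loaded lower leg: V_out = 40.7 × 1.110/(10.6 + 1.110) = 40.7 × 0.09478 = 3.858 mV.
(Unloaded it would be 4.60 mV; the load pulls it down.)

V_out ≈ 3.86 mV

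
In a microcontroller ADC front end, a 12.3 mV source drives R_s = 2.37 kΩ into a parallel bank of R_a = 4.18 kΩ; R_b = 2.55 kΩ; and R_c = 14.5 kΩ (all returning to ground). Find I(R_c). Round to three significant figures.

Combine the parallel branches: R_p = (1/4.18 + 1/2.55 + 1/14.5)⁻¹ = 1.428 kΩ.
V_A by voltage divider: V_A = 12.3 × 1.428/(2.37 + 1.428) = 4.624 mV.
Branch current I = V_A/R_c = 4.624/14.5 = 0.3189 µA.
(Check via current divider: I_total = 3.239 µA; share G_k/ΣG = 0.09847 → same result.)

I ≈ 0.319 µA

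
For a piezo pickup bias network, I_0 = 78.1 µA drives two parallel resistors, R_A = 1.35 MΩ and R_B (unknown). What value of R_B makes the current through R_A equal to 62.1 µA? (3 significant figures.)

R_B ≈ 5.24 MΩ

Two-branch current divider: I_A = I_0 · R_B/(R_A + R_B).
With f = 0.7951, R_B = R_A · f/(1−f) = 1.35 × 3.881 = 5.240 MΩ.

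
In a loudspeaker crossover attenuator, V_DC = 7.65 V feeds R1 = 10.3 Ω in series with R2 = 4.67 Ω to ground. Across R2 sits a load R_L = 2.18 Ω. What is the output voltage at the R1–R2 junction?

V_out ≈ 0.965 V

R2 ‖ R_L = (4.67 × 2.18)/(4.67 + 2.18) = 1.486 Ω.
Then V_out = V_DC · R2'/(R1 + R2') = 7.65 × 1.486/11.79 = 0.9646 V.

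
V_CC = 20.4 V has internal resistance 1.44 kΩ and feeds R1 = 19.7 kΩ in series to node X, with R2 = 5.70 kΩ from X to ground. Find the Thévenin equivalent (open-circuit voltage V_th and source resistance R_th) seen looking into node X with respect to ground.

V_th ≈ 4.33 V, R_th ≈ 4.49 kΩ

R1' = 1.44 + 19.7 = 21.14 kΩ (source resistance + R1).
Open-circuit (no load on X): V_th = V_CC · R2/(R1' + R2) = 20.4 × 5.70/(21.14 + 5.70) = 4.332 V.
Zeroing V_CC shorts the top of R1' to ground, so R_th = R1' ‖ R2 = 4.489 kΩ.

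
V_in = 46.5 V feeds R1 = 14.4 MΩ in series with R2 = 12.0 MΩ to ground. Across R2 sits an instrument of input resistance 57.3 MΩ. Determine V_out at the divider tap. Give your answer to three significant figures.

First combine the lower leg with the load: R2 ‖ R_L = 9.922 MΩ.
Voltage divider with the loaded lower leg: V_out = 46.5 × 9.922/(14.4 + 9.922) = 46.5 × 0.4079 = 18.97 V.

V_out ≈ 19.0 V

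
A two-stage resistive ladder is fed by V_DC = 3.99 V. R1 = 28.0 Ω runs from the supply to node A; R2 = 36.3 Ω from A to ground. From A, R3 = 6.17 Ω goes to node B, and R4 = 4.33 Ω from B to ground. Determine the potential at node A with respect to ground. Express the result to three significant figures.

V_A ≈ 0.899 V

Looking into the second stage from A: R3 + R4 = 10.50 Ω appears in parallel with R2.
Effective lower resistance at A: R2 ‖ 10.50 = 8.144 Ω.
V_A = 3.99 × 8.144/(28.0 + 8.144) = 0.8991 V.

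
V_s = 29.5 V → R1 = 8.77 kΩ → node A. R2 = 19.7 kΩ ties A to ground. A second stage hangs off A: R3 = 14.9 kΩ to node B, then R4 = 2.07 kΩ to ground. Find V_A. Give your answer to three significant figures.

Node A sees R2 in parallel with the series input of stage 2, R3 + R4 = 16.97 kΩ.
R2 ‖ (R3+R4) = 9.117 kΩ.
V_A = 29.5 × 9.117/(8.77 + 9.117) = 15.04 V.

V_A ≈ 15.0 V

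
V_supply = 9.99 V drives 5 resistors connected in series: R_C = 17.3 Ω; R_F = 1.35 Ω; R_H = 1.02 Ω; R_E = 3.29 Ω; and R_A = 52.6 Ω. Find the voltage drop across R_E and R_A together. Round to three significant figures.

ΣR = 17.3 + 1.35 + 1.02 + 3.29 + 52.6 = 75.56 Ω.
R_{R_E..R_A} = 3.29 + 52.6 = 55.89 Ω.
Voltage divider: V = V_supply · (55.89 / 75.56) = 9.99 × 0.7397 = 7.389 V.

V ≈ 7.39 V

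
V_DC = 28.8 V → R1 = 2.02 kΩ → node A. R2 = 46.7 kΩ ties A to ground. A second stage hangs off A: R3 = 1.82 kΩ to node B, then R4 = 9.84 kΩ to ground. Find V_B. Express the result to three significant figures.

Node A sees R2 in parallel with the series input of stage 2, R3 + R4 = 11.66 kΩ.
R2 ‖ (R3+R4) = 9.330 kΩ.
V_A = 28.8 × 9.330/(2.02 + 9.330) = 23.67 V.
V_B = V_A × 0.8439 = 19.98 V.

V_B ≈ 20.0 V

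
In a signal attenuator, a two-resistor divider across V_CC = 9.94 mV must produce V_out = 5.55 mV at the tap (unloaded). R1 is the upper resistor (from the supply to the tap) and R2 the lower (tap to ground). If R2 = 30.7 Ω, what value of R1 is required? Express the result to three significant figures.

Required fraction k = V_out/V_CC = 0.5584.
R1 = R2·(1/k − 1) = 30.7 × 0.7910 = 24.28 Ω.

R1 ≈ 24.3 Ω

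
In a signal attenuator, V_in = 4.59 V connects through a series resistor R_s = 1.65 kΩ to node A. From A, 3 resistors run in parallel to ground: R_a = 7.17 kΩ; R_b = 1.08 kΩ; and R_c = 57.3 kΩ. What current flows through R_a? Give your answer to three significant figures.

I ≈ 0.230 mA

Parallel bank: R_p = 1/(1/7.17 + 1/1.08 + 1/57.3) = 0.9235 kΩ.
Node voltage V_A = V_in · R_p/(R_s + R_p) = 4.59 × 0.3588 = 1.647 V.
I(R_a) = V_A / R_a = 1.647/7.17 = 0.2297 mA.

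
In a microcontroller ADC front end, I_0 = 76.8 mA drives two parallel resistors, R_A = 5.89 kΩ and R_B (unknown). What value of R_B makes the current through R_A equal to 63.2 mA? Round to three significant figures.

Two-branch current divider: I_A = I_0 · R_B/(R_A + R_B).
With f = 0.8229, R_B = R_A · f/(1−f) = 5.89 × 4.647 = 27.37 kΩ.

R_B ≈ 27.4 kΩ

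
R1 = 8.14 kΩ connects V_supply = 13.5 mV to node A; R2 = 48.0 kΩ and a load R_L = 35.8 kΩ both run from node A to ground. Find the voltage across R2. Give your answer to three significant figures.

V_out ≈ 9.66 mV

First combine the lower leg with the load: R2 ‖ R_L = 20.51 kΩ.
Voltage divider with the loaded lower leg: V_out = 13.5 × 20.51/(8.14 + 20.51) = 13.5 × 0.7158 = 9.664 mV.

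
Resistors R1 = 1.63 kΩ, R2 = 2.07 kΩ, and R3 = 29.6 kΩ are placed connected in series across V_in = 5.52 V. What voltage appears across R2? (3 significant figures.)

V ≈ 0.343 V

Series total: ΣR = 1.63 + 2.07 + 29.6 = 33.30 kΩ.
By the voltage-divider rule, V = 5.52 × 2.070/33.30 = 0.3431 V.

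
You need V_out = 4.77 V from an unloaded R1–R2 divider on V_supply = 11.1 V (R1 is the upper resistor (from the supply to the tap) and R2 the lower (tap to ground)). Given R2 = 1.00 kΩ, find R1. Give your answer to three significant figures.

Required fraction k = V_out/V_supply = 0.4297.
Rearranging, R1 = R2·(1−k)/k = 1.00 × 1.327 = 1.327 kΩ.

R1 ≈ 1.33 kΩ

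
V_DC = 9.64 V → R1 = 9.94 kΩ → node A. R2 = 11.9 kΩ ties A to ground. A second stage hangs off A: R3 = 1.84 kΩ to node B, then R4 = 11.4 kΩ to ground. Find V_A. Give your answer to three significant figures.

V_A ≈ 3.73 V

Looking into the second stage from A: R3 + R4 = 13.24 kΩ appears in parallel with R2.
R2 ‖ (R3+R4) = 6.267 kΩ.
First divider: V_A = V_DC · 6.267/(9.94 + 6.267) = 3.728 V.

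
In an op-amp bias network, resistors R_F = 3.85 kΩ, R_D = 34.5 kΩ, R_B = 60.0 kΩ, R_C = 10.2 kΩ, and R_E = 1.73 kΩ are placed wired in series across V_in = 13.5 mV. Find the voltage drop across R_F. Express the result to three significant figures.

V ≈ 0.471 mV

Series total: ΣR = 3.85 + 34.5 + 60.0 + 10.2 + 1.73 = 110.3 kΩ.
V = V_in · R/ΣR = 13.5 × 0.03491 = 0.4713 mV.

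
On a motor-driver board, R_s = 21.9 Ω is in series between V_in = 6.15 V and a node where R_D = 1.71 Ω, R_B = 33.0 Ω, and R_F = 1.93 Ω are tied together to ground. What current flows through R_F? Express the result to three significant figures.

Parallel bank: R_p = 1/(1/1.71 + 1/33.0 + 1/1.93) = 0.8824 Ω.
Node voltage V_A = V_in · R_p/(R_s + R_p) = 6.15 × 0.03873 = 0.2382 V.
Branch current I = V_A/R_F = 0.2382/1.93 = 0.1234 A.
(Check via current divider: I_total = 0.2699 A; share G_k/ΣG = 0.4572 → same result.)

I ≈ 0.123 A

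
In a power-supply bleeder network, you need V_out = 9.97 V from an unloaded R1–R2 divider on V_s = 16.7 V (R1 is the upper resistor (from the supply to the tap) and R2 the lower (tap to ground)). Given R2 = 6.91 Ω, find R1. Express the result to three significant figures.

R1 ≈ 4.66 Ω

V_out/V_s = R2/(R1+R2) = 0.5970.
R1 = R2·(1/k − 1) = 6.91 × 0.6750 = 4.664 Ω.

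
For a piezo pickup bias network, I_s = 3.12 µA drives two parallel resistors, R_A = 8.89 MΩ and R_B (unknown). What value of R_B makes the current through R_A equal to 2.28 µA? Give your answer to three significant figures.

In a two-way split, I_A/I_s = R_B/(R_A + R_B).
With f = 0.7308, R_B = R_A · f/(1−f) = 8.89 × 2.714 = 24.13 MΩ.

R_B ≈ 24.1 MΩ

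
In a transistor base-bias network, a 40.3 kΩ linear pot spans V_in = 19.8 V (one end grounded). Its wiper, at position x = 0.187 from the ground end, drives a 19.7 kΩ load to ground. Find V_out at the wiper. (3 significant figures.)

V_out ≈ 2.82 V

Split the track: R_lower = x·R_p = 7.536 kΩ, R_upper = (1−x)·R_p = 32.76 kΩ.
Lower segment in parallel with the load: 7.536 ‖ 19.7 = 5.451 kΩ.
Then V_out = V_in · 5.451/(32.76 + 5.451) = 2.824 V.
(Unloaded: V_out = x·V_in = 3.70 V.)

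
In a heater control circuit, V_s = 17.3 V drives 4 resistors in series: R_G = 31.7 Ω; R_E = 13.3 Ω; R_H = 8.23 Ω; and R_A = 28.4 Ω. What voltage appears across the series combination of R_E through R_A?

V ≈ 10.6 V

Series total: ΣR = 31.7 + 13.3 + 8.23 + 28.4 = 81.63 Ω.
R_{R_E..R_A} = 13.3 + 8.23 + 28.4 = 49.93 Ω.
By the voltage-divider rule, V = 17.3 × 49.93/81.63 = 10.58 V.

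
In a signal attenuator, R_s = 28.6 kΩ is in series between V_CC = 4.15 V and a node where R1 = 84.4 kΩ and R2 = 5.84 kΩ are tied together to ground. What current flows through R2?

I ≈ 0.114 mA

Parallel bank: R_p = 1/(1/84.4 + 1/5.84) = 5.462 kΩ.
Node voltage V_A = V_CC · R_p/(R_s + R_p) = 4.15 × 0.1604 = 0.6655 V.
Branch current I = V_A/R2 = 0.6655/5.84 = 0.1140 mA.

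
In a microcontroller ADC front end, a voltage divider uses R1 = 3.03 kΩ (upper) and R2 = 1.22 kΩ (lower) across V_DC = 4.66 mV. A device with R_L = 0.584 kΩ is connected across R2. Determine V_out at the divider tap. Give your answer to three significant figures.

R2 ‖ R_L = (1.22 × 0.584)/(1.22 + 0.584) = 0.3949 kΩ.
Voltage divider with the loaded lower leg: V_out = 4.66 × 0.3949/(3.03 + 0.3949) = 4.66 × 0.1153 = 0.5374 mV.

V_out ≈ 0.537 mV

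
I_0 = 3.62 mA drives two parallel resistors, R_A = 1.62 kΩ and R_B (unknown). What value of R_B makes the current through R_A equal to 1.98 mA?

The fraction through R_A equals R_B/(R_A+R_B).
1.98/3.62 = R_B/(R_A + R_B) → R_B = R_A · (0.5470)/(1 − 0.5470) = 1.62 × 1.207 = 1.956 kΩ.

R_B ≈ 1.96 kΩ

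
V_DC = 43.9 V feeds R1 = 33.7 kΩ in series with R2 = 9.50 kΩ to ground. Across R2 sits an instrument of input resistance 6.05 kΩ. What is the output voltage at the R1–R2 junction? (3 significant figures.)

First combine the lower leg with the load: R2 ‖ R_L = 3.696 kΩ.
Voltage divider with the loaded lower leg: V_out = 43.9 × 3.696/(33.7 + 3.696) = 43.9 × 0.09884 = 4.339 V.

V_out ≈ 4.34 V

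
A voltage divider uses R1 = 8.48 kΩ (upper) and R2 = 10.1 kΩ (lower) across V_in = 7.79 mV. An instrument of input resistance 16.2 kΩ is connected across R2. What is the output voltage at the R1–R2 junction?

First combine the lower leg with the load: R2 ‖ R_L = 6.221 kΩ.
Then V_out = V_in · R2'/(R1 + R2') = 7.79 × 6.221/14.70 = 3.297 mV.
(Unloaded it would be 4.23 mV; the load pulls it down.)

V_out ≈ 3.30 mV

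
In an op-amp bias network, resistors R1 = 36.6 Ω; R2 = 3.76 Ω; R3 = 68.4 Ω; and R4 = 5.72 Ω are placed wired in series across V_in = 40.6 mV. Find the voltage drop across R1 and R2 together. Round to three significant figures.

Total series resistance ΣR = 36.6 + 3.76 + 68.4 + 5.72 = 114.5 Ω.
R_{R1..R2} = 36.6 + 3.76 = 40.36 Ω.
V = V_in · R/ΣR = 40.6 × 0.3526 = 14.31 mV.

V ≈ 14.3 mV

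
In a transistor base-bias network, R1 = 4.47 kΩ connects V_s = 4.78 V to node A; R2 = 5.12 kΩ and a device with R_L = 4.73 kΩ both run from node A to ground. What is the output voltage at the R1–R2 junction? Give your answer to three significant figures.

V_out ≈ 1.70 V

First combine the lower leg with the load: R2 ‖ R_L = 2.459 kΩ.
Then V_out = V_s · R2'/(R1 + R2') = 4.78 × 2.459/6.929 = 1.696 V.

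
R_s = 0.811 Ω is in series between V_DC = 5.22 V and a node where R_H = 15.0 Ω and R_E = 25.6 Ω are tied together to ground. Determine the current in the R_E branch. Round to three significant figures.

I ≈ 0.188 A

Parallel bank: R_p = 1/(1/15.0 + 1/25.6) = 9.458 Ω.
Node voltage V_A = V_DC · R_p/(R_s + R_p) = 5.22 × 0.9210 = 4.808 V.
Branch current I = V_A/R_E = 4.808/25.6 = 0.1878 A.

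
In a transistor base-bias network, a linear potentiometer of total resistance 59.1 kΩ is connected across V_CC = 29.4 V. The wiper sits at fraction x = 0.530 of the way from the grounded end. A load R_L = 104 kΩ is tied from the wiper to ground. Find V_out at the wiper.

V_out ≈ 13.6 V

Split the track: R_lower = x·R_p = 31.32 kΩ, R_upper = (1−x)·R_p = 27.78 kΩ.
(x·R_p) ‖ R_L = 24.07 kΩ.
Loaded-divider output: V_out = 29.4 × 0.4643 = 13.65 V.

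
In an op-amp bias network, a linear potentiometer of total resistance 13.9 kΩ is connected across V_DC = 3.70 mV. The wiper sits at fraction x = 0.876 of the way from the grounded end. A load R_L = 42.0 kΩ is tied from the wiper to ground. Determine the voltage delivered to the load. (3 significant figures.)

V_out ≈ 3.13 mV

Split the track: R_lower = x·R_p = 12.18 kΩ, R_upper = (1−x)·R_p = 1.724 kΩ.
Lower segment in parallel with the load: 12.18 ‖ 42.0 = 9.440 kΩ.
Loaded-divider output: V_out = 3.70 × 0.8456 = 3.129 mV.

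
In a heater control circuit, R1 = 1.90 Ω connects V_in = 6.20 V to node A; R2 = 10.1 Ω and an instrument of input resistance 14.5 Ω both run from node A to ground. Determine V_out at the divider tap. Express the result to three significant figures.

V_out ≈ 4.70 V

The load sits in parallel with R2, giving an effective lower resistance R2' = R2·R_L/(R2+R_L) = 5.953 Ω.
Now apply the divider: V_out = 6.20 × 0.7581 = 4.700 V.
(Unloaded it would be 5.22 V; the load pulls it down.)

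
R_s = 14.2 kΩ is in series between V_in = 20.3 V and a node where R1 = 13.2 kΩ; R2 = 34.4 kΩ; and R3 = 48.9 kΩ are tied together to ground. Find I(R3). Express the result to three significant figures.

I ≈ 0.149 mA

Combine the parallel branches: R_p = (1/13.2 + 1/34.4 + 1/48.9)⁻¹ = 7.982 kΩ.
Node voltage V_A = V_in · R_p/(R_s + R_p) = 20.3 × 0.3598 = 7.305 V.
Branch current I = V_A/R3 = 7.305/48.9 = 0.1494 mA.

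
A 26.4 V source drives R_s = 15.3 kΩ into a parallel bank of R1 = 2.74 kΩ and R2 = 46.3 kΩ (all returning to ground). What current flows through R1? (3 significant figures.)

I ≈ 1.39 mA

Combine the parallel branches: R_p = (1/2.74 + 1/46.3)⁻¹ = 2.587 kΩ.
V_A by voltage divider: V_A = 26.4 × 2.587/(15.3 + 2.587) = 3.818 V.
I(R1) = V_A / R1 = 3.818/2.74 = 1.393 mA.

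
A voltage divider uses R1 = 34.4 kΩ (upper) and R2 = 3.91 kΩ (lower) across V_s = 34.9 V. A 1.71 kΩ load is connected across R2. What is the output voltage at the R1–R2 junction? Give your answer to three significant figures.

First combine the lower leg with the load: R2 ‖ R_L = 1.190 kΩ.
Now apply the divider: V_out = 34.9 × 0.03343 = 1.167 V.

V_out ≈ 1.17 V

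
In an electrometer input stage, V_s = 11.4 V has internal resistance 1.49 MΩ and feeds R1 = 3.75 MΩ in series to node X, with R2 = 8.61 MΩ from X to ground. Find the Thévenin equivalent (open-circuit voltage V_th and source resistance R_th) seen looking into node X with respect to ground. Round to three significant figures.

V_th ≈ 7.09 V, R_th ≈ 3.26 MΩ

R1' = 1.49 + 3.75 = 5.240 MΩ (source resistance + R1).
With X open, the divider is unloaded: V_th = 11.4 × 8.61/13.85 = 7.087 V.
Zeroing V_s shorts the top of R1' to ground, so R_th = R1' ‖ R2 = 3.258 MΩ.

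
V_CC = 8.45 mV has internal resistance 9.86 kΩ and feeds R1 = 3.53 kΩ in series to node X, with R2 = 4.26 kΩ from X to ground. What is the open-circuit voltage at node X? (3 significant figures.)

V_th ≈ 2.04 mV

R1' = 9.86 + 3.53 = 13.39 kΩ (source resistance + R1).
V_th is the unloaded tap voltage: V_CC · R2/(R1'+R2) = 8.45 × 0.2414 = 2.039 mV.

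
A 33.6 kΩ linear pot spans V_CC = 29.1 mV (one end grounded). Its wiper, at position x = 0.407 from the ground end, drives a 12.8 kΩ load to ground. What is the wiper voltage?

V_out ≈ 7.25 mV

Lower segment x·R_p = 13.68 kΩ; upper segment (1−x)·R_p = 19.92 kΩ.
R_L loads the lower segment: effective lower R = 6.612 kΩ.
Loaded-divider output: V_out = 29.1 × 0.2492 = 7.250 mV.
(Unloaded: V_out = x·V_CC = 11.8 mV.)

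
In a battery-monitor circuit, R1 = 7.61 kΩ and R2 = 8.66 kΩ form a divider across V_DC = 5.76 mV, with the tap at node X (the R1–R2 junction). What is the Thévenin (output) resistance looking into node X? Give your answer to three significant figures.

With V_DC suppressed (replaced by a short), R_th = R1 ‖ R2 = (7.610 × 8.66)/(7.610 + 8.66) = 4.051 kΩ.

R_th ≈ 4.05 kΩ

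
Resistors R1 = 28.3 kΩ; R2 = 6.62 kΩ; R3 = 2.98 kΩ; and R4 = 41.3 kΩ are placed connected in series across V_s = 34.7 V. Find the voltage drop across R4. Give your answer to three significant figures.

Total series resistance ΣR = 28.3 + 6.62 + 2.98 + 41.3 = 79.20 kΩ.
Voltage divider: V = V_s · (41.30 / 79.20) = 34.7 × 0.5215 = 18.09 V.

V ≈ 18.1 V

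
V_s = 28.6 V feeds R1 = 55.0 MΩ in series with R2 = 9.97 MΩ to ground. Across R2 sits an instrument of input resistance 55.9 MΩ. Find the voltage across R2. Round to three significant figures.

V_out ≈ 3.81 V

R2 ‖ R_L = (9.97 × 55.9)/(9.97 + 55.9) = 8.461 MΩ.
Now apply the divider: V_out = 28.6 × 0.1333 = 3.813 V.
(Unloaded it would be 4.39 V; the load pulls it down.)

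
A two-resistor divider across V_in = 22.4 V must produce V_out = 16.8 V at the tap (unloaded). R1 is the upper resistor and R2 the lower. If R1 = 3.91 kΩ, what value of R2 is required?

Required fraction k = V_out/V_in = 0.7500.
R2 = R1 · 0.7500/(1 − 0.7500) = 11.73 kΩ.

R2 ≈ 11.7 kΩ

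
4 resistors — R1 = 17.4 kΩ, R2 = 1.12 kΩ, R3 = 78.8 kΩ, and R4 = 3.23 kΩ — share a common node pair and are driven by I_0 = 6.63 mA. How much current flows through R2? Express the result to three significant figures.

I ≈ 4.65 mA

Conductances: ΣG = 1/17.4 + 1/1.12 + 1/78.8 + 1/3.23 = 1.273 (1/kΩ).
By the current-divider rule, I = I_0 · G_k/ΣG = 6.63 × 0.7016 = 4.652 mA.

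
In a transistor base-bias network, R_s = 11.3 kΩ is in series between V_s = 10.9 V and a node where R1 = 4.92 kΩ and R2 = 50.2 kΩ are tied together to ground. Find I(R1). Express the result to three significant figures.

I ≈ 0.629 mA

Equivalent of the parallel group: R_p = 4.481 kΩ.
V_A = 10.9 × 4.481/15.78 = 3.095 V.
I(R1) = V_A / R1 = 3.095/4.92 = 0.6291 mA.
(Equivalently: I_total = 0.6907 mA, then current-divider fraction G_k/ΣG = 0.9107.)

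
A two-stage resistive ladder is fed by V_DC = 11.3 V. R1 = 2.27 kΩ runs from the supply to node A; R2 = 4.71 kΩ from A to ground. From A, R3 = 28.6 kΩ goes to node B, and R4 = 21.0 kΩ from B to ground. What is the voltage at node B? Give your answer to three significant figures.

The second stage (R3 + R4 = 49.60 kΩ) loads node A in parallel with R2.
R2 ‖ (R3+R4) = 4.302 kΩ.
So V_A = 11.3 × 0.6546 = 7.397 V.
V_B = V_A × 0.4234 = 3.132 V.

V_B ≈ 3.13 V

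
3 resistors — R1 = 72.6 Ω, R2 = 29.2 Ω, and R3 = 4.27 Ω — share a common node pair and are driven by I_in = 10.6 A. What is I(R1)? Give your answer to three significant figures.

ΣG = 1/72.6 + 1/29.2 + 1/4.27 = 0.2822.
R1 takes the fraction G_k/ΣG = 0.01377/0.2822 = 0.04881, so I = 10.6 × 0.04881 = 0.5174 A.

I ≈ 0.517 A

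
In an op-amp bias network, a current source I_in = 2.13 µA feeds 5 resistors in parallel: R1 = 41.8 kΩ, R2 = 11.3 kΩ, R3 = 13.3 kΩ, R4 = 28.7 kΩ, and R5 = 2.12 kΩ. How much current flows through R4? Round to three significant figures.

I ≈ 0.107 µA

ΣG = 1/41.8 + 1/11.3 + 1/13.3 + 1/28.7 + 1/2.12 = 0.6941.
Current divider: I(R4) = I_in · G_k/ΣG = 2.13 × (0.03484/0.6941) = 2.13 × 0.05020 = 0.1069 µA.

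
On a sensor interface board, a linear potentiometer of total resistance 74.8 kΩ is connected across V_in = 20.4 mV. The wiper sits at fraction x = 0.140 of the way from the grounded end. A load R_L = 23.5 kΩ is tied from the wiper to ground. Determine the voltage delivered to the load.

Split the track: R_lower = x·R_p = 10.47 kΩ, R_upper = (1−x)·R_p = 64.33 kΩ.
R_L loads the lower segment: effective lower R = 7.244 kΩ.
Then V_out = V_in · 7.244/(64.33 + 7.244) = 2.065 mV.

V_out ≈ 2.06 mV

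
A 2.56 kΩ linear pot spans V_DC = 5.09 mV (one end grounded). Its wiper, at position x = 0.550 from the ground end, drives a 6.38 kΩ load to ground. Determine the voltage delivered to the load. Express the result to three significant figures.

V_out ≈ 2.55 mV

The pot divides into 1.152 kΩ above the wiper and 1.408 kΩ below.
R_L loads the lower segment: effective lower R = 1.153 kΩ.
Then V_out = V_DC · 1.153/(1.152 + 1.153) = 2.547 mV.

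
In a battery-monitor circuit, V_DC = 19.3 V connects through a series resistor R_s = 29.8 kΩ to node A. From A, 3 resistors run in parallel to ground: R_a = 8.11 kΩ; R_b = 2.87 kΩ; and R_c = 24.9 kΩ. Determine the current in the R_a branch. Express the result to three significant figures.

I ≈ 0.146 mA

Equivalent of the parallel group: R_p = 1.954 kΩ.
V_A by voltage divider: V_A = 19.3 × 1.954/(29.8 + 1.954) = 1.187 V.
Branch current I = V_A/R_a = 1.187/8.11 = 0.1464 mA.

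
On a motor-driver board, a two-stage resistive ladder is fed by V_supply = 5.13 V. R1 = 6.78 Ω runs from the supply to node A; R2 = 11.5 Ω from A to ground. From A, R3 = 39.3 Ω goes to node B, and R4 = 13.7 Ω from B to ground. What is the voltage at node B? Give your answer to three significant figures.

V_B ≈ 0.772 V

Looking into the second stage from A: R3 + R4 = 53.00 Ω appears in parallel with R2.
Effective lower resistance at A: R2 ‖ 53.00 = 9.450 Ω.
First divider: V_A = V_supply · 9.450/(6.78 + 9.450) = 2.987 V.
Stage 2 is unloaded, so V_B = V_A · R4/(R3+R4) = 2.987 × 13.7/53.00 = 0.7721 V.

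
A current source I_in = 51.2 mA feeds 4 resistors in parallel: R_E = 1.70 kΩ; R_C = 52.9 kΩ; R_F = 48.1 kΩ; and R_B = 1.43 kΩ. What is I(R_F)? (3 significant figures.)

I ≈ 0.802 mA

Conductances: ΣG = 1/1.70 + 1/52.9 + 1/48.1 + 1/1.43 = 1.327 (1/kΩ).
By the current-divider rule, I = I_in · G_k/ΣG = 51.2 × 0.01566 = 0.8020 mA.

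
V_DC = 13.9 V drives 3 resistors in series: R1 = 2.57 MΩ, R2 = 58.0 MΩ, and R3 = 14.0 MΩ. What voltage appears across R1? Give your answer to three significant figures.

V ≈ 0.479 V

Series total: ΣR = 2.57 + 58.0 + 14.0 = 74.57 MΩ.
V = V_DC · R/ΣR = 13.9 × 0.03446 = 0.4791 V.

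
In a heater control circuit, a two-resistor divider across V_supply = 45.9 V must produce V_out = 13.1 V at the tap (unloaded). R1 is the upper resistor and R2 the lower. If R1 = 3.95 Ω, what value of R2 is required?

R2 ≈ 1.58 Ω

V_out/V_supply = R2/(R1+R2) = 0.2854.
Rearranging, R2 = R1·k/(1−k) = 3.95 × 0.3994 = 1.578 Ω.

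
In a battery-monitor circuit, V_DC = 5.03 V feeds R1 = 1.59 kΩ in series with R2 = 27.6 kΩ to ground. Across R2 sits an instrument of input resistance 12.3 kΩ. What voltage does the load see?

V_out ≈ 4.24 V

First combine the lower leg with the load: R2 ‖ R_L = 8.508 kΩ.
Now apply the divider: V_out = 5.03 × 0.8425 = 4.238 V.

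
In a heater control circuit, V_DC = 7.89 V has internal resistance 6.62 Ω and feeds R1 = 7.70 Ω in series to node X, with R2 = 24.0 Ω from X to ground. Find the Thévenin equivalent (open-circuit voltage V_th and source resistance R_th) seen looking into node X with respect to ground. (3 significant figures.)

R1' = 6.62 + 7.70 = 14.32 Ω (source resistance + R1).
With X open, the divider is unloaded: V_th = 7.89 × 24.0/38.32 = 4.942 V.
With V_DC suppressed (replaced by a short), R_th = R1' ‖ R2 = (14.32 × 24.0)/(14.32 + 24.0) = 8.969 Ω.

V_th ≈ 4.94 V, R_th ≈ 8.97 Ω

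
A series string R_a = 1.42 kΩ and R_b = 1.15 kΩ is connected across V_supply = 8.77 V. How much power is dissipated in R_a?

ΣR = 2.570 kΩ → I = 8.77/2.570 = 3.412 mA.
P(R_a) = I²·R_a = (3.412)² × 1.42 = 16.54 mW.

P ≈ 16.5 mW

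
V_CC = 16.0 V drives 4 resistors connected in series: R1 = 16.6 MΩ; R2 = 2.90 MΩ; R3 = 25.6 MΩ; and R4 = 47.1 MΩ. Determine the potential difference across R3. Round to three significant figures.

Total series resistance ΣR = 16.6 + 2.90 + 25.6 + 47.1 = 92.20 MΩ.
By the voltage-divider rule, V = 16.0 × 25.60/92.20 = 4.443 V.

V ≈ 4.44 V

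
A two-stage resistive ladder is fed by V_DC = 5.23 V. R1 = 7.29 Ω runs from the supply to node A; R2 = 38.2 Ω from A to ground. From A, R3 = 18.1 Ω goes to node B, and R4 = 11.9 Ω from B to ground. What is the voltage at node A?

V_A ≈ 3.65 V

Node A sees R2 in parallel with the series input of stage 2, R3 + R4 = 30.00 Ω.
Effective lower resistance at A: R2 ‖ 30.00 = 16.80 Ω.
So V_A = 5.23 × 0.6974 = 3.648 V.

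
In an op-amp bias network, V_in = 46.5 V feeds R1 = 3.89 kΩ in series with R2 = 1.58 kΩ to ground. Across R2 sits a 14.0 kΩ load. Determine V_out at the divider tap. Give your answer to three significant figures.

First combine the lower leg with the load: R2 ‖ R_L = 1.420 kΩ.
Now apply the divider: V_out = 46.5 × 0.2674 = 12.43 V.
(Unloaded it would be 13.4 V; the load pulls it down.)

V_out ≈ 12.4 V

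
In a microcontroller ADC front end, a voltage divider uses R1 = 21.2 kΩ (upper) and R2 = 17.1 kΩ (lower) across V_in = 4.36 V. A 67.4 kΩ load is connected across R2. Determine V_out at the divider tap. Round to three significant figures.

R2 ‖ R_L = (17.1 × 67.4)/(17.1 + 67.4) = 13.64 kΩ.
Now apply the divider: V_out = 4.36 × 0.3915 = 1.707 V.
(Unloaded it would be 1.95 V; the load pulls it down.)

V_out ≈ 1.71 V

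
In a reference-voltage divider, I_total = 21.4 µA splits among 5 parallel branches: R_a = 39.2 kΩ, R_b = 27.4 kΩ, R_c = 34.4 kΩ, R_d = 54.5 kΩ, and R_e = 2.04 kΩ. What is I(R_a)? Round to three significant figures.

ΣG = 1/39.2 + 1/27.4 + 1/34.4 + 1/54.5 + 1/2.04 = 0.5996.
R_a takes the fraction G_k/ΣG = 0.02551/0.5996 = 0.04254, so I = 21.4 × 0.04254 = 0.9104 µA.

I ≈ 0.910 µA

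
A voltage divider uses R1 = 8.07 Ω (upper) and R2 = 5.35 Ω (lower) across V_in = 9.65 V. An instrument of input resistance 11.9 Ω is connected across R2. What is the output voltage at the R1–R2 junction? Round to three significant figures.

First combine the lower leg with the load: R2 ‖ R_L = 3.691 Ω.
Now apply the divider: V_out = 9.65 × 0.3138 = 3.028 V.

V_out ≈ 3.03 V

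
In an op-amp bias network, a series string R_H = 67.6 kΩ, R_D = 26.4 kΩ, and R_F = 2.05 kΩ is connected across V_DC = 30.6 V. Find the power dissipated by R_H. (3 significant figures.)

P ≈ 6.86 mW

Series current I = V_DC/ΣR = 30.6/96.05 = 0.3186 mA.
V(R_H) = I·R = 21.54 V; P = V·I = 21.54 × 0.3186 = 6.861 mW.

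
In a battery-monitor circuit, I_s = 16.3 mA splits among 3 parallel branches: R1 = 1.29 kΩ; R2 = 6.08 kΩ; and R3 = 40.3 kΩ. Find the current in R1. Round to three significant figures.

I ≈ 13.1 mA

ΣG = 1/1.29 + 1/6.08 + 1/40.3 = 0.9645.
By the current-divider rule, I = I_s · G_k/ΣG = 16.3 × 0.8037 = 13.10 mA.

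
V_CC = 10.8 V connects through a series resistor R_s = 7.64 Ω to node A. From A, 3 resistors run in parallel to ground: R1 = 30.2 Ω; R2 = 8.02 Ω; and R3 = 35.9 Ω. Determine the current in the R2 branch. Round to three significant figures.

I ≈ 0.557 A

Combine the parallel branches: R_p = (1/30.2 + 1/8.02 + 1/35.9)⁻¹ = 5.386 Ω.
Node voltage V_A = V_CC · R_p/(R_s + R_p) = 10.8 × 0.4135 = 4.466 V.
Branch current I = V_A/R2 = 4.466/8.02 = 0.5568 A.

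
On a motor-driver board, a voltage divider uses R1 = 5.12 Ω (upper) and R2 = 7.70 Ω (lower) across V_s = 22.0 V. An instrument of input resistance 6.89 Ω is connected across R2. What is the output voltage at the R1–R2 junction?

First combine the lower leg with the load: R2 ‖ R_L = 3.636 Ω.
Now apply the divider: V_out = 22.0 × 0.4153 = 9.136 V.

V_out ≈ 9.14 V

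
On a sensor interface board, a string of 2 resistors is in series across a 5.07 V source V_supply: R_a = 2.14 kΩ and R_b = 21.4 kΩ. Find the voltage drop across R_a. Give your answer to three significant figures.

Total series resistance ΣR = 2.14 + 21.4 = 23.54 kΩ.
By the voltage-divider rule, V = 5.07 × 2.140/23.54 = 0.4609 V.

V ≈ 0.461 V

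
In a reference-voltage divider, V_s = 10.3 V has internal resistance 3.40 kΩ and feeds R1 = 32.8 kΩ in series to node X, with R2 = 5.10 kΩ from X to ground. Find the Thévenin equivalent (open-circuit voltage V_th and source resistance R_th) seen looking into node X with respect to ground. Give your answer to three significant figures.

R1' = 3.40 + 32.8 = 36.20 kΩ (source resistance + R1).
With X open, the divider is unloaded: V_th = 10.3 × 5.10/41.30 = 1.272 V.
Looking into X with the source shorted: R_th = R1'·R2/(R1'+R2) = 36.20 × 5.10/41.30 = 4.470 kΩ.

V_th ≈ 1.27 V, R_th ≈ 4.47 kΩ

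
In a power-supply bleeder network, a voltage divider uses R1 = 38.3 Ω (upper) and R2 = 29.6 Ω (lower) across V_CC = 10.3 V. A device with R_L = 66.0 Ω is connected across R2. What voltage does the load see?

The load sits in parallel with R2, giving an effective lower resistance R2' = R2·R_L/(R2+R_L) = 20.44 Ω.
Then V_out = V_CC · R2'/(R1 + R2') = 10.3 × 20.44/58.74 = 3.584 V.

V_out ≈ 3.58 V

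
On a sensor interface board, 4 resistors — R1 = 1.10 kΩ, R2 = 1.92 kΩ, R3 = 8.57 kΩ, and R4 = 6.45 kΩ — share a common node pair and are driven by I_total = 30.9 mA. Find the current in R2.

ΣG = 1/1.10 + 1/1.92 + 1/8.57 + 1/6.45 = 1.702.
Current divider: I(R2) = I_total · G_k/ΣG = 30.9 × (0.5208/1.702) = 30.9 × 0.3061 = 9.458 mA.

I ≈ 9.46 mA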